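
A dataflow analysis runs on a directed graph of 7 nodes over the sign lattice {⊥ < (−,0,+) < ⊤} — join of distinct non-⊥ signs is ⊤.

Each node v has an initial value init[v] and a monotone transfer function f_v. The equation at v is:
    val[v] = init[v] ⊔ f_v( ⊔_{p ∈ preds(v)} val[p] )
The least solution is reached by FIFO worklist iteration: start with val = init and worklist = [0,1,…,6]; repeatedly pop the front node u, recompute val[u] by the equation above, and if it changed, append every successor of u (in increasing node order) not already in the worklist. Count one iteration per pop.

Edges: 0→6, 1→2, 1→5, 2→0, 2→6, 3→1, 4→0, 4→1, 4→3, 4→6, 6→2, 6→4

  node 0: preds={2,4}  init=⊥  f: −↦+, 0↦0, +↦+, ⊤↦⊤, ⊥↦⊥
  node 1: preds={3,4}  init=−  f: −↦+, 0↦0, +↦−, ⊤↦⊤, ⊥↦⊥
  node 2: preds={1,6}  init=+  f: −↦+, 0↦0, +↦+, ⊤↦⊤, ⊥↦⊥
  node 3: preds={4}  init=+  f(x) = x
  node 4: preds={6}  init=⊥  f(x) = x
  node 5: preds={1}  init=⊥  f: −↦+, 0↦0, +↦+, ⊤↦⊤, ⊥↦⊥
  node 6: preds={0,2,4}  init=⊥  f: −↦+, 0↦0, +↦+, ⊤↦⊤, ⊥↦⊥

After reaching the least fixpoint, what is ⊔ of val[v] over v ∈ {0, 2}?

⊤

Trace (22 dequeues):
  [1] u=0 | in + | out + | prev ⊥ | push {}
  [2] u=1 | in + | out − | ==
  [3] u=2 | in − | out + | ==
  [4] u=3 | in ⊥ | out + | ==
  [5] u=4 | in ⊥ | out ⊥ | ==
  [6] u=5 | in − | out + | prev ⊥ | push {}
  [7] u=6 | in + | out + | prev ⊥ | push {2,4}
  [8] u=2 | in ⊤ | out ⊤ | prev + | push {0,6}
  [9] u=4 | in + | out + | prev ⊥ | push {1,3}
  [10] u=0 | in ⊤ | out ⊤ | prev + | push {}
  [11] u=6 | in ⊤ | out ⊤ | prev + | push {2,4}
  [12] u=1 | in + | out − | ==
  [13] u=3 | in + | out + | ==
  [14] u=2 | in ⊤ | out ⊤ | ==
  [15] u=4 | in ⊤ | out ⊤ | prev + | push {0,1,3,6}
  [16] u=0 | in ⊤ | out ⊤ | ==
  [17] u=1 | in ⊤ | out ⊤ | prev − | push {2,5}
  [18] u=3 | in ⊤ | out ⊤ | prev + | push {1}
  [19] u=6 | in ⊤ | out ⊤ | ==
  [20] u=2 | in ⊤ | out ⊤ | ==
  [21] u=5 | in ⊤ | out ⊤ | prev + | push {}
  [22] u=1 | in ⊤ | out ⊤ | ==

Converged values:
  [0] ⊤
  [1] ⊤
  [2] ⊤
  [3] ⊤
  [4] ⊤
  [5] ⊤
  [6] ⊤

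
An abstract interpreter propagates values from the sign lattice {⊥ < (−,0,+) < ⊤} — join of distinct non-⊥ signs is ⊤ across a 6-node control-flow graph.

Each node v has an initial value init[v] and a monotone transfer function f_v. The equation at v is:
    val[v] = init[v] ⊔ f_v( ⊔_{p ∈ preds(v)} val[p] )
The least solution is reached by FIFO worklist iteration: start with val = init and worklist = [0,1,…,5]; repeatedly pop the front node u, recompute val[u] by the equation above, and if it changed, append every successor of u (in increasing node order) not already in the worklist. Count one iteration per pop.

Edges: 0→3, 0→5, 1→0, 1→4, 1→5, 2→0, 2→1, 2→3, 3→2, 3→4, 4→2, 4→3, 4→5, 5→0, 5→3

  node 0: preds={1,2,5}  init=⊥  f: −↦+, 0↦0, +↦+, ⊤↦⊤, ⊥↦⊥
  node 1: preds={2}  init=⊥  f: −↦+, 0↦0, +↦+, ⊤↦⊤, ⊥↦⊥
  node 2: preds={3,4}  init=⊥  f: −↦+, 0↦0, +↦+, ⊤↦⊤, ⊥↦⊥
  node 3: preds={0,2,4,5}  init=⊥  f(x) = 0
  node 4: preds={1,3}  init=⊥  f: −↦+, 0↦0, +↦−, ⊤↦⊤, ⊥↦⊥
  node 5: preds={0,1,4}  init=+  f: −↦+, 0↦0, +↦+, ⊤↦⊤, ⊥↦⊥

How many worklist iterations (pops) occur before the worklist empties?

14

Trace (14 dequeues):
  [1] u=0 | in + | out + | prev ⊥ | push {}
  [2] u=1 | in ⊥ | out ⊥ | ==
  [3] u=2 | in ⊥ | out ⊥ | ==
  [4] u=3 | in + | out 0 | prev ⊥ | push {2}
  [5] u=4 | in 0 | out 0 | prev ⊥ | push {3}
  [6] u=5 | in ⊤ | out ⊤ | prev + | push {0}
  [7] u=2 | in 0 | out 0 | prev ⊥ | push {1}
  [8] u=3 | in ⊤ | out 0 | ==
  [9] u=0 | in ⊤ | out ⊤ | prev + | push {3,5}
  [10] u=1 | in 0 | out 0 | prev ⊥ | push {0,4}
  [11] u=3 | in ⊤ | out 0 | ==
  [12] u=5 | in ⊤ | out ⊤ | ==
  [13] u=0 | in ⊤ | out ⊤ | ==
  [14] u=4 | in 0 | out 0 | ==

Converged values:
  [0] ⊤
  [1] 0
  [2] 0
  [3] 0
  [4] 0
  [5] ⊤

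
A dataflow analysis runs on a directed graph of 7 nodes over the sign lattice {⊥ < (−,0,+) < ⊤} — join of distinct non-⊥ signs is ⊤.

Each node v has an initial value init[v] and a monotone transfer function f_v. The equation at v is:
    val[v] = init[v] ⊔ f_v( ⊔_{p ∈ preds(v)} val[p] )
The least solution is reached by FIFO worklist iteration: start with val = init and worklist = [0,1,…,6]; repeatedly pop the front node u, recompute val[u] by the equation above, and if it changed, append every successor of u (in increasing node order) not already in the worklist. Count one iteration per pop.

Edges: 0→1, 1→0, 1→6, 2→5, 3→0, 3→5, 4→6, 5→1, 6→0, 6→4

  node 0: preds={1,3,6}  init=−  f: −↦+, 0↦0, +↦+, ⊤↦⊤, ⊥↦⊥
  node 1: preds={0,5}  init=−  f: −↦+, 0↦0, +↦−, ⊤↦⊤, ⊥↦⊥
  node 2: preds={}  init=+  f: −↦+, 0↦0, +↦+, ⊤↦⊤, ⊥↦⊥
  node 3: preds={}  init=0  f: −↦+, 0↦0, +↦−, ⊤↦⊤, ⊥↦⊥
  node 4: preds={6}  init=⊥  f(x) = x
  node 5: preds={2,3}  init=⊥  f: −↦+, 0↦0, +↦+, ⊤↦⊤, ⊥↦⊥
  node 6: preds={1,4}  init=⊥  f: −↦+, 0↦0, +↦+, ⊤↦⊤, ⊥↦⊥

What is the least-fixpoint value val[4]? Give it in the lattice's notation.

Iteration log — 11 steps:
  step 1. node 0  ⊔preds=⊤  new=⊤  old=−  +wl: 
  step 2. node 1  ⊔preds=⊤  new=⊤  old=−  +wl: 0
  step 3. node 2  ⊔preds=⊥  new=+  stable
  step 4. node 3  ⊔preds=⊥  new=0  stable
  step 5. node 4  ⊔preds=⊥  new=⊥  stable
  step 6. node 5  ⊔preds=⊤  new=⊤  old=⊥  +wl: 1
  step 7. node 6  ⊔preds=⊤  new=⊤  old=⊥  +wl: 4
  step 8. node 0  ⊔preds=⊤  new=⊤  stable
  step 9. node 1  ⊔preds=⊤  new=⊤  stable
  step 10. node 4  ⊔preds=⊤  new=⊤  old=⊥  +wl: 6
  step 11. node 6  ⊔preds=⊤  new=⊤  stable

Least fixpoint reached:
  node 0: ⊤
  node 1: ⊤
  node 2: +
  node 3: 0
  node 4: ⊤
  node 5: ⊤
  node 6: ⊤

⊤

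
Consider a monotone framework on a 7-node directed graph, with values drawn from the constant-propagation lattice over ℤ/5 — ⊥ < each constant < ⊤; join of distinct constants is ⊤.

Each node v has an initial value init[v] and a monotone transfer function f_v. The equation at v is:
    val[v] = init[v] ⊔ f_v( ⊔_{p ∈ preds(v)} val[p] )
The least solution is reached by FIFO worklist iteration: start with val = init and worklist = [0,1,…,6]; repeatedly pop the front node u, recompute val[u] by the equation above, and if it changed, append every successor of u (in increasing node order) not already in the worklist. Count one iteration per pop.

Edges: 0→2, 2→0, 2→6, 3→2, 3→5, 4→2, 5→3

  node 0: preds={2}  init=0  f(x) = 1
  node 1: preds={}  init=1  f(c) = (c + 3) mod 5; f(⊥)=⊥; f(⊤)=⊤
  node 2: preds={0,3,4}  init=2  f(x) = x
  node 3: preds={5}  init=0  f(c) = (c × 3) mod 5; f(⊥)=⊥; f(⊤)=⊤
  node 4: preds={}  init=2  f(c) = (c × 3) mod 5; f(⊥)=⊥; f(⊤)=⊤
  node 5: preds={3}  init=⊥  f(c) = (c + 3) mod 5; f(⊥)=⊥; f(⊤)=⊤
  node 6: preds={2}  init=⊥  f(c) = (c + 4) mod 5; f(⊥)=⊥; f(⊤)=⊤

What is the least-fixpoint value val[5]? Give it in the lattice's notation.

⊤

Iteration log — 12 steps:
  step 1. node 0  ⊔preds=2  new=⊤  old=0  +wl: 
  step 2. node 1  ⊔preds=⊥  new=1  stable
  step 3. node 2  ⊔preds=⊤  new=⊤  old=2  +wl: 0
  step 4. node 3  ⊔preds=⊥  new=0  stable
  step 5. node 4  ⊔preds=⊥  new=2  stable
  step 6. node 5  ⊔preds=0  new=3  old=⊥  +wl: 3
  step 7. node 6  ⊔preds=⊤  new=⊤  old=⊥  +wl: 
  step 8. node 0  ⊔preds=⊤  new=⊤  stable
  step 9. node 3  ⊔preds=3  new=⊤  old=0  +wl: 2,5
  step 10. node 2  ⊔preds=⊤  new=⊤  stable
  step 11. node 5  ⊔preds=⊤  new=⊤  old=3  +wl: 3
  step 12. node 3  ⊔preds=⊤  new=⊤  stable

Least fixpoint reached:
  node 0: ⊤
  node 1: 1
  node 2: ⊤
  node 3: ⊤
  node 4: 2
  node 5: ⊤
  node 6: ⊤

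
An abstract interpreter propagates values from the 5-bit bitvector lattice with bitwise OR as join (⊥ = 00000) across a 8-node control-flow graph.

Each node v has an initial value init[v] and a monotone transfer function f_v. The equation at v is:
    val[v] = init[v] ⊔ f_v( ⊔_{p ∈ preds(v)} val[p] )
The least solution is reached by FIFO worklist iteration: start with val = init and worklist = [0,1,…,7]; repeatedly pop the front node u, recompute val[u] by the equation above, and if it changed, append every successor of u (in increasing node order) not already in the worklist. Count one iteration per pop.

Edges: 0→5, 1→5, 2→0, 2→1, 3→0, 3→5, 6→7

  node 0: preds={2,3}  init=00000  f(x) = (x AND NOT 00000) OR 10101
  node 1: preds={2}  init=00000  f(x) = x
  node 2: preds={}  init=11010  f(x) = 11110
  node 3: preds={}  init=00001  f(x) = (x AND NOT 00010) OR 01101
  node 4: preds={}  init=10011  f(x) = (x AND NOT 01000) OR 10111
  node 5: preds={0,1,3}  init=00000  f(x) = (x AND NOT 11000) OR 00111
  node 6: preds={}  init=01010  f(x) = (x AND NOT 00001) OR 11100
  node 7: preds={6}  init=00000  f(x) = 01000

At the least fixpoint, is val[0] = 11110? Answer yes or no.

no

Trace (11 dequeues):
  [1] u=0 | in 11011 | out 11111 | prev 00000 | push {}
  [2] u=1 | in 11010 | out 11010 | prev 00000 | push {}
  [3] u=2 | in 00000 | out 11110 | prev 11010 | push {0,1}
  [4] u=3 | in 00000 | out 01101 | prev 00001 | push {}
  [5] u=4 | in 00000 | out 10111 | prev 10011 | push {}
  [6] u=5 | in 11111 | out 00111 | prev 00000 | push {}
  [7] u=6 | in 00000 | out 11110 | prev 01010 | push {}
  [8] u=7 | in 11110 | out 01000 | prev 00000 | push {}
  [9] u=0 | in 11111 | out 11111 | ==
  [10] u=1 | in 11110 | out 11110 | prev 11010 | push {5}
  [11] u=5 | in 11111 | out 00111 | ==

Converged values:
  [0] 11111
  [1] 11110
  [2] 11110
  [3] 01101
  [4] 10111
  [5] 00111
  [6] 11110
  [7] 01000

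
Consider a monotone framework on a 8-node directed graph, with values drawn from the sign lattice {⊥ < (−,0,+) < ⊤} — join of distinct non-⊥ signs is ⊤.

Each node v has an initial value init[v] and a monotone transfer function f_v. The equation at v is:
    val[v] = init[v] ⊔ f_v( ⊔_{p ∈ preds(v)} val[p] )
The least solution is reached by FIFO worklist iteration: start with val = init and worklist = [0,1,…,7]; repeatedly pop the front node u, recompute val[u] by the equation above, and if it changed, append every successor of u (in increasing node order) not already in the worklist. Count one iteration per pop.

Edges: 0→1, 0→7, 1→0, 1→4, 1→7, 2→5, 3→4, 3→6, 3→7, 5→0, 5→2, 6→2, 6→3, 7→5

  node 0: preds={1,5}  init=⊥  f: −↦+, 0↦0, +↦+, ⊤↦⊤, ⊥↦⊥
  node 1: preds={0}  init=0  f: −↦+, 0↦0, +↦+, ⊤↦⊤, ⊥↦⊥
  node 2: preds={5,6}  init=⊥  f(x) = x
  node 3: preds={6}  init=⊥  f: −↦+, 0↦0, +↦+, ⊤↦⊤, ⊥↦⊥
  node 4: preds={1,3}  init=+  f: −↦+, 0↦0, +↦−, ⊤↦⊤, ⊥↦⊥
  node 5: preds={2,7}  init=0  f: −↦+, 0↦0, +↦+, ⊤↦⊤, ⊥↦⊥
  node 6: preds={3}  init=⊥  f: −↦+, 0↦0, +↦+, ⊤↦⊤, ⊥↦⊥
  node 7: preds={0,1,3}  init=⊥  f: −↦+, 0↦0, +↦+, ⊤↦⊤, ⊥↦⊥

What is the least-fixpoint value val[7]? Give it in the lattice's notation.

0

Worklist (9 pops):
  #1 pop 0: in=0 → 0 (was ⊥); enqueue []
  #2 pop 1: in=0 → 0 (no change)
  #3 pop 2: in=0 → 0 (was ⊥); enqueue []
  #4 pop 3: in=⊥ → ⊥ (no change)
  #5 pop 4: in=0 → ⊤ (was +); enqueue []
  #6 pop 5: in=0 → 0 (no change)
  #7 pop 6: in=⊥ → ⊥ (no change)
  #8 pop 7: in=0 → 0 (was ⊥); enqueue [5]
  #9 pop 5: in=0 → 0 (no change)

Fixpoint:
  val[0] = 0
  val[1] = 0
  val[2] = 0
  val[3] = ⊥
  val[4] = ⊤
  val[5] = 0
  val[6] = ⊥
  val[7] = 0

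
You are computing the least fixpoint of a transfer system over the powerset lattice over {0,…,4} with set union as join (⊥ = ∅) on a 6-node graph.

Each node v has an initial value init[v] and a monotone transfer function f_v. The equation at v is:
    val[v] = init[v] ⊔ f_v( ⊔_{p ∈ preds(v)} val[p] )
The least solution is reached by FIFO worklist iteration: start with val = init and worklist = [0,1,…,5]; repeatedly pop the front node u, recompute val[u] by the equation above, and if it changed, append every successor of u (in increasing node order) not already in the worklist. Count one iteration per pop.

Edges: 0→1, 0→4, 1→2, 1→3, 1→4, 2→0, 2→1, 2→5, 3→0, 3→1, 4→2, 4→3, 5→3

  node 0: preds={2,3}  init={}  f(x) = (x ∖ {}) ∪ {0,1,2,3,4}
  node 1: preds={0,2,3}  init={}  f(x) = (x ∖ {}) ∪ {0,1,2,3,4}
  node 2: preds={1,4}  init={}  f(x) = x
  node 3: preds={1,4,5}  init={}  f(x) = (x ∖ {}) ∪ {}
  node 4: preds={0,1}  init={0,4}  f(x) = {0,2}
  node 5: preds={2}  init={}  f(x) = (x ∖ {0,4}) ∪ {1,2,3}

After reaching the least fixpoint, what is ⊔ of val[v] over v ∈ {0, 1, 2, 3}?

{0,1,2,3,4}

Iteration log — 10 steps:
  step 1. node 0  ⊔preds={}  new={0,1,2,3,4}  old={}  +wl: 
  step 2. node 1  ⊔preds={0,1,2,3,4}  new={0,1,2,3,4}  old={}  +wl: 
  step 3. node 2  ⊔preds={0,1,2,3,4}  new={0,1,2,3,4}  old={}  +wl: 0,1
  step 4. node 3  ⊔preds={0,1,2,3,4}  new={0,1,2,3,4}  old={}  +wl: 
  step 5. node 4  ⊔preds={0,1,2,3,4}  new={0,2,4}  old={0,4}  +wl: 2,3
  step 6. node 5  ⊔preds={0,1,2,3,4}  new={1,2,3}  old={}  +wl: 
  step 7. node 0  ⊔preds={0,1,2,3,4}  new={0,1,2,3,4}  stable
  step 8. node 1  ⊔preds={0,1,2,3,4}  new={0,1,2,3,4}  stable
  step 9. node 2  ⊔preds={0,1,2,3,4}  new={0,1,2,3,4}  stable
  step 10. node 3  ⊔preds={0,1,2,3,4}  new={0,1,2,3,4}  stable

Least fixpoint reached:
  node 0: {0,1,2,3,4}
  node 1: {0,1,2,3,4}
  node 2: {0,1,2,3,4}
  node 3: {0,1,2,3,4}
  node 4: {0,2,4}
  node 5: {1,2,3}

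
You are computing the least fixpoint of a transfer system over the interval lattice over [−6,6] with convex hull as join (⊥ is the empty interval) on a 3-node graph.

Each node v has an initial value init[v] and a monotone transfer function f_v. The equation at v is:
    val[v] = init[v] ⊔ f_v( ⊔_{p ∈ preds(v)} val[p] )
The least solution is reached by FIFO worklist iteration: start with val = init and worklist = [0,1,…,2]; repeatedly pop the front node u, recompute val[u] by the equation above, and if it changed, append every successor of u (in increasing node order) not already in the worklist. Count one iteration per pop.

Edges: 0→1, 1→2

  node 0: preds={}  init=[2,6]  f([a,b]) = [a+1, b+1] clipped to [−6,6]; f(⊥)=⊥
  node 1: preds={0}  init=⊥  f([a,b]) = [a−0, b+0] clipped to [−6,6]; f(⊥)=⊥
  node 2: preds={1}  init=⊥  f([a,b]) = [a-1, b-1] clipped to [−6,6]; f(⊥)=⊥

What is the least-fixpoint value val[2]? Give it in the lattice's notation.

[1,5]

Worklist (3 pops):
  #1 pop 0: in=⊥ → [2,6] (no change)
  #2 pop 1: in=[2,6] → [2,6] (was ⊥); enqueue []
  #3 pop 2: in=[2,6] → [1,5] (was ⊥); enqueue []

Fixpoint:
  val[0] = [2,6]
  val[1] = [2,6]
  val[2] = [1,5]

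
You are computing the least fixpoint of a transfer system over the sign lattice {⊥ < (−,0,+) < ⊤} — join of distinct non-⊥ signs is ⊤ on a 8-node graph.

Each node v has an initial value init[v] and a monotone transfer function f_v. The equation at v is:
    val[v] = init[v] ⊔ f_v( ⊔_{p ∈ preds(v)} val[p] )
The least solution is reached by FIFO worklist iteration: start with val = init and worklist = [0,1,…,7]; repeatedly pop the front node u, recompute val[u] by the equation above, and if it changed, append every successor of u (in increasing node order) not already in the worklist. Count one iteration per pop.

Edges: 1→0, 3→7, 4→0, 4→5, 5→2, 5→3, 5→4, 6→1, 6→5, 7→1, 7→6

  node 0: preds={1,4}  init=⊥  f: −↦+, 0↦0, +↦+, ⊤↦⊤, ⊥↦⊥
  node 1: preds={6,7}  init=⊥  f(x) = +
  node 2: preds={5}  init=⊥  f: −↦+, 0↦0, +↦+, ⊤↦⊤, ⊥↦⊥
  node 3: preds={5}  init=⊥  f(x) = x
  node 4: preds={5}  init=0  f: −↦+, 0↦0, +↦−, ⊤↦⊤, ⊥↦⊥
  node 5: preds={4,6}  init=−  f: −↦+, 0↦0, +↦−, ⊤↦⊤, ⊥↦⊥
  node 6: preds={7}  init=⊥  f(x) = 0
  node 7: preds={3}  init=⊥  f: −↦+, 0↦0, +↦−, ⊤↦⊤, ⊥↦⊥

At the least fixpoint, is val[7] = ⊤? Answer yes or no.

yes

Worklist (18 pops):
  #1 pop 0: in=0 → 0 (was ⊥); enqueue []
  #2 pop 1: in=⊥ → + (was ⊥); enqueue [0]
  #3 pop 2: in=− → + (was ⊥); enqueue []
  #4 pop 3: in=− → − (was ⊥); enqueue []
  #5 pop 4: in=− → ⊤ (was 0); enqueue []
  #6 pop 5: in=⊤ → ⊤ (was −); enqueue [2,3,4]
  #7 pop 6: in=⊥ → 0 (was ⊥); enqueue [1,5]
  #8 pop 7: in=− → + (was ⊥); enqueue [6]
  #9 pop 0: in=⊤ → ⊤ (was 0); enqueue []
  #10 pop 2: in=⊤ → ⊤ (was +); enqueue []
  #11 pop 3: in=⊤ → ⊤ (was −); enqueue [7]
  #12 pop 4: in=⊤ → ⊤ (no change)
  #13 pop 1: in=⊤ → + (no change)
  #14 pop 5: in=⊤ → ⊤ (no change)
  #15 pop 6: in=+ → 0 (no change)
  #16 pop 7: in=⊤ → ⊤ (was +); enqueue [1,6]
  #17 pop 1: in=⊤ → + (no change)
  #18 pop 6: in=⊤ → 0 (no change)

Fixpoint:
  val[0] = ⊤
  val[1] = +
  val[2] = ⊤
  val[3] = ⊤
  val[4] = ⊤
  val[5] = ⊤
  val[6] = 0
  val[7] = ⊤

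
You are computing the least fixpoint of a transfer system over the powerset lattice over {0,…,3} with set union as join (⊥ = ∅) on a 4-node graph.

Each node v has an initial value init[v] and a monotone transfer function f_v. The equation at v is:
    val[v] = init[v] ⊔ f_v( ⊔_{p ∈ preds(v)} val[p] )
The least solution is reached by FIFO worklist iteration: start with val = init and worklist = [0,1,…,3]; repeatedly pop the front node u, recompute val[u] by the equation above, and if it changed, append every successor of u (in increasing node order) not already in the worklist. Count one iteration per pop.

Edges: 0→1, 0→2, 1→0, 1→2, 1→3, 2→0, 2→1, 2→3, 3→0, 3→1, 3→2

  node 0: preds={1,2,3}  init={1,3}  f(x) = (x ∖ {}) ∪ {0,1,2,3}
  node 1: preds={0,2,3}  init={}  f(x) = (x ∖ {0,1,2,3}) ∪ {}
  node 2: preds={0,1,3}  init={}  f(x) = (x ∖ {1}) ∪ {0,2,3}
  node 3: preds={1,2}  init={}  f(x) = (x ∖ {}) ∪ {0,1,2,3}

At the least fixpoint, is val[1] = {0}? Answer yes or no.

no

Worklist (7 pops):
  #1 pop 0: in={} → {0,1,2,3} (was {1,3}); enqueue []
  #2 pop 1: in={0,1,2,3} → {} (no change)
  #3 pop 2: in={0,1,2,3} → {0,2,3} (was {}); enqueue [0,1]
  #4 pop 3: in={0,2,3} → {0,1,2,3} (was {}); enqueue [2]
  #5 pop 0: in={0,1,2,3} → {0,1,2,3} (no change)
  #6 pop 1: in={0,1,2,3} → {} (no change)
  #7 pop 2: in={0,1,2,3} → {0,2,3} (no change)

Fixpoint:
  val[0] = {0,1,2,3}
  val[1] = {}
  val[2] = {0,2,3}
  val[3] = {0,1,2,3}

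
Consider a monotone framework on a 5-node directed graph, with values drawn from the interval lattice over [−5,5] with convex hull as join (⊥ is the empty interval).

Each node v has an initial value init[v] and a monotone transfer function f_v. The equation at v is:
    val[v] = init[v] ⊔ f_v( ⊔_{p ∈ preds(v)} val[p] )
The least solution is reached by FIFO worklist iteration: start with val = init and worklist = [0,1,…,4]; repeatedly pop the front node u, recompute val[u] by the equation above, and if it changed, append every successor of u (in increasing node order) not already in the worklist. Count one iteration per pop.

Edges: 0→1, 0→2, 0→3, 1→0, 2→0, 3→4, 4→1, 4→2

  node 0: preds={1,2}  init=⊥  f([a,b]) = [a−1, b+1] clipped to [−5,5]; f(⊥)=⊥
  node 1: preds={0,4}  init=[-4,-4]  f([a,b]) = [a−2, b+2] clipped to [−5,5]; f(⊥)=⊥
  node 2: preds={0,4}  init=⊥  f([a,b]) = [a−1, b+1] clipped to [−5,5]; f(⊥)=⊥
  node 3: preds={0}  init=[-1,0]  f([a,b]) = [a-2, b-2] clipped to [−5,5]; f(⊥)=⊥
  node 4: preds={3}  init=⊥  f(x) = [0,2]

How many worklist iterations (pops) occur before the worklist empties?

Worklist (15 pops):
  #1 pop 0: in=[-4,-4] → [-5,-3] (was ⊥); enqueue []
  #2 pop 1: in=[-5,-3] → [-5,-1] (was [-4,-4]); enqueue [0]
  #3 pop 2: in=[-5,-3] → [-5,-2] (was ⊥); enqueue []
  #4 pop 3: in=[-5,-3] → [-5,0] (was [-1,0]); enqueue []
  #5 pop 4: in=[-5,0] → [0,2] (was ⊥); enqueue [1,2]
  #6 pop 0: in=[-5,-1] → [-5,0] (was [-5,-3]); enqueue [3]
  #7 pop 1: in=[-5,2] → [-5,4] (was [-5,-1]); enqueue [0]
  #8 pop 2: in=[-5,2] → [-5,3] (was [-5,-2]); enqueue []
  #9 pop 3: in=[-5,0] → [-5,0] (no change)
  #10 pop 0: in=[-5,4] → [-5,5] (was [-5,0]); enqueue [1,2,3]
  #11 pop 1: in=[-5,5] → [-5,5] (was [-5,4]); enqueue [0]
  #12 pop 2: in=[-5,5] → [-5,5] (was [-5,3]); enqueue []
  #13 pop 3: in=[-5,5] → [-5,3] (was [-5,0]); enqueue [4]
  #14 pop 0: in=[-5,5] → [-5,5] (no change)
  #15 pop 4: in=[-5,3] → [0,2] (no change)

Fixpoint:
  val[0] = [-5,5]
  val[1] = [-5,5]
  val[2] = [-5,5]
  val[3] = [-5,3]
  val[4] = [0,2]

15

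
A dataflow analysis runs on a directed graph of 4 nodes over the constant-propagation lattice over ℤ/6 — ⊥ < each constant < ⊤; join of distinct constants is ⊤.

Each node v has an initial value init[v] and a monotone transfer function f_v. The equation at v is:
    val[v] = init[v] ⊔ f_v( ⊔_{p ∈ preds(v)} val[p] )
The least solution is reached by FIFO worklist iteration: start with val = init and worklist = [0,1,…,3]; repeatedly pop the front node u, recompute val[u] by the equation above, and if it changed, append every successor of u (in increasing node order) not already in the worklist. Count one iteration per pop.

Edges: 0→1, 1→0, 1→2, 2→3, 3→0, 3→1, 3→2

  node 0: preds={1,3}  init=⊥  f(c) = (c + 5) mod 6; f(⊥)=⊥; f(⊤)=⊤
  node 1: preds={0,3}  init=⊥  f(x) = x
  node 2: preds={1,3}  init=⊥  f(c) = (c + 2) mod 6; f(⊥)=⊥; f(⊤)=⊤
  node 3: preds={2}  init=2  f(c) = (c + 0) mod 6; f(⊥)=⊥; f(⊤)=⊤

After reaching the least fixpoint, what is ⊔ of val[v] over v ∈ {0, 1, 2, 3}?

Trace (7 dequeues):
  [1] u=0 | in 2 | out 1 | prev ⊥ | push {}
  [2] u=1 | in ⊤ | out ⊤ | prev ⊥ | push {0}
  [3] u=2 | in ⊤ | out ⊤ | prev ⊥ | push {}
  [4] u=3 | in ⊤ | out ⊤ | prev 2 | push {1,2}
  [5] u=0 | in ⊤ | out ⊤ | prev 1 | push {}
  [6] u=1 | in ⊤ | out ⊤ | ==
  [7] u=2 | in ⊤ | out ⊤ | ==

Converged values:
  [0] ⊤
  [1] ⊤
  [2] ⊤
  [3] ⊤

⊤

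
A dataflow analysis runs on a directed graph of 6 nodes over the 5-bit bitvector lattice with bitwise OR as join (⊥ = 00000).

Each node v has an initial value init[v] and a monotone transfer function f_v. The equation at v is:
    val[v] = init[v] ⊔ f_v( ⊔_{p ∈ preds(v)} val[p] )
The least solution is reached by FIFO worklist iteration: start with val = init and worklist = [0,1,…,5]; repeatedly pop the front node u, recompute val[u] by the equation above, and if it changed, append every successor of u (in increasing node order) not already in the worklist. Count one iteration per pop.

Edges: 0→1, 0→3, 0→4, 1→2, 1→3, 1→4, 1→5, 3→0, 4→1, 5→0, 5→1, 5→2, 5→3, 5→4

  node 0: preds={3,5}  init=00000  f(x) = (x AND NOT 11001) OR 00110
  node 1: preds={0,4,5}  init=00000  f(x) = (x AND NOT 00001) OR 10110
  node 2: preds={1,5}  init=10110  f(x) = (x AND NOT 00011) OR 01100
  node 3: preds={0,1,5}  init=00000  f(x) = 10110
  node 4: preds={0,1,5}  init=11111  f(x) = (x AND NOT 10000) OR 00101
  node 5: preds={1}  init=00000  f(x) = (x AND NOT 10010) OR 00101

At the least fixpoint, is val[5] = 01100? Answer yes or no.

Trace (11 dequeues):
  [1] u=0 | in 00000 | out 00110 | prev 00000 | push {}
  [2] u=1 | in 11111 | out 11110 | prev 00000 | push {}
  [3] u=2 | in 11110 | out 11110 | prev 10110 | push {}
  [4] u=3 | in 11110 | out 10110 | prev 00000 | push {0}
  [5] u=4 | in 11110 | out 11111 | ==
  [6] u=5 | in 11110 | out 01101 | prev 00000 | push {1,2,3,4}
  [7] u=0 | in 11111 | out 00110 | ==
  [8] u=1 | in 11111 | out 11110 | ==
  [9] u=2 | in 11111 | out 11110 | ==
  [10] u=3 | in 11111 | out 10110 | ==
  [11] u=4 | in 11111 | out 11111 | ==

Converged values:
  [0] 00110
  [1] 11110
  [2] 11110
  [3] 10110
  [4] 11111
  [5] 01101

no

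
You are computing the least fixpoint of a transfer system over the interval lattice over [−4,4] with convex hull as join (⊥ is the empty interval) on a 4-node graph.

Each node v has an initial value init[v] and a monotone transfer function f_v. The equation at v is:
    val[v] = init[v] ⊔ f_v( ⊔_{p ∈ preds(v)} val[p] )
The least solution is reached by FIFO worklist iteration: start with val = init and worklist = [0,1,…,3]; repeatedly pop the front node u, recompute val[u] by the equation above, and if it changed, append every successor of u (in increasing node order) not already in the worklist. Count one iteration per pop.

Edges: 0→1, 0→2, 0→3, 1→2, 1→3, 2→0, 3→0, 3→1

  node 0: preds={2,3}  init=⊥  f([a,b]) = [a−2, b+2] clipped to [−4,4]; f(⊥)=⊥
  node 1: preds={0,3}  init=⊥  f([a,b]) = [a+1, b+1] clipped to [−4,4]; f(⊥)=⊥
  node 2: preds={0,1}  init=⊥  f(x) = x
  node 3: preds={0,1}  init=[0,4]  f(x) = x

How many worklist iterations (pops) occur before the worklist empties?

Trace (10 dequeues):
  [1] u=0 | in [0,4] | out [-2,4] | prev ⊥ | push {}
  [2] u=1 | in [-2,4] | out [-1,4] | prev ⊥ | push {}
  [3] u=2 | in [-2,4] | out [-2,4] | prev ⊥ | push {0}
  [4] u=3 | in [-2,4] | out [-2,4] | prev [0,4] | push {1}
  [5] u=0 | in [-2,4] | out [-4,4] | prev [-2,4] | push {2,3}
  [6] u=1 | in [-4,4] | out [-3,4] | prev [-1,4] | push {}
  [7] u=2 | in [-4,4] | out [-4,4] | prev [-2,4] | push {0}
  [8] u=3 | in [-4,4] | out [-4,4] | prev [-2,4] | push {1}
  [9] u=0 | in [-4,4] | out [-4,4] | ==
  [10] u=1 | in [-4,4] | out [-3,4] | ==

Converged values:
  [0] [-4,4]
  [1] [-3,4]
  [2] [-4,4]
  [3] [-4,4]

10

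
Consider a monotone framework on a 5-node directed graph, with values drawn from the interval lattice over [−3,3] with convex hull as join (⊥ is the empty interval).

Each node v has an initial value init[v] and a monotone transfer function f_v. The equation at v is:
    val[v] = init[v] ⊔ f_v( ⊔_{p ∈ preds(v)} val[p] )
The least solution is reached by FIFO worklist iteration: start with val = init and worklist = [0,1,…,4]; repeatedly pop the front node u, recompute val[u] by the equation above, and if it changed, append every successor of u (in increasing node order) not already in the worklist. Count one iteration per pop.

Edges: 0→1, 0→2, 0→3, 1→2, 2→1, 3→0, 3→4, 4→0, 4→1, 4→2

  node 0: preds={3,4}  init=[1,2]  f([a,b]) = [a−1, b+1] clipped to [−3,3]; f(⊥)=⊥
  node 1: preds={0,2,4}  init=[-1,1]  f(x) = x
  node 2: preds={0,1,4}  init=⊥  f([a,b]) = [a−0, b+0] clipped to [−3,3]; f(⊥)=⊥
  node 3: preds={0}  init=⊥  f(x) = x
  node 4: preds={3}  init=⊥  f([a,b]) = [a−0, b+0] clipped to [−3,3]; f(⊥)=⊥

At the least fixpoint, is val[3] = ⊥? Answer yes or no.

Trace (32 dequeues):
  [1] u=0 | in ⊥ | out [1,2] | ==
  [2] u=1 | in [1,2] | out [-1,2] | prev [-1,1] | push {}
  [3] u=2 | in [-1,2] | out [-1,2] | prev ⊥ | push {1}
  [4] u=3 | in [1,2] | out [1,2] | prev ⊥ | push {0}
  [5] u=4 | in [1,2] | out [1,2] | prev ⊥ | push {2}
  [6] u=1 | in [-1,2] | out [-1,2] | ==
  [7] u=0 | in [1,2] | out [0,3] | prev [1,2] | push {1,3}
  [8] u=2 | in [-1,3] | out [-1,3] | prev [-1,2] | push {}
  [9] u=1 | in [-1,3] | out [-1,3] | prev [-1,2] | push {2}
  [10] u=3 | in [0,3] | out [0,3] | prev [1,2] | push {0,4}
  [11] u=2 | in [-1,3] | out [-1,3] | ==
  [12] u=0 | in [0,3] | out [-1,3] | prev [0,3] | push {1,2,3}
  [13] u=4 | in [0,3] | out [0,3] | prev [1,2] | push {0}
  [14] u=1 | in [-1,3] | out [-1,3] | ==
  [15] u=2 | in [-1,3] | out [-1,3] | ==
  [16] u=3 | in [-1,3] | out [-1,3] | prev [0,3] | push {4}
  [17] u=0 | in [-1,3] | out [-2,3] | prev [-1,3] | push {1,2,3}
  [18] u=4 | in [-1,3] | out [-1,3] | prev [0,3] | push {0}
  [19] u=1 | in [-2,3] | out [-2,3] | prev [-1,3] | push {}
  [20] u=2 | in [-2,3] | out [-2,3] | prev [-1,3] | push {1}
  [21] u=3 | in [-2,3] | out [-2,3] | prev [-1,3] | push {4}
  [22] u=0 | in [-2,3] | out [-3,3] | prev [-2,3] | push {2,3}
  [23] u=1 | in [-3,3] | out [-3,3] | prev [-2,3] | push {}
  [24] u=4 | in [-2,3] | out [-2,3] | prev [-1,3] | push {0,1}
  [25] u=2 | in [-3,3] | out [-3,3] | prev [-2,3] | push {}
  [26] u=3 | in [-3,3] | out [-3,3] | prev [-2,3] | push {4}
  [27] u=0 | in [-3,3] | out [-3,3] | ==
  [28] u=1 | in [-3,3] | out [-3,3] | ==
  [29] u=4 | in [-3,3] | out [-3,3] | prev [-2,3] | push {0,1,2}
  [30] u=0 | in [-3,3] | out [-3,3] | ==
  [31] u=1 | in [-3,3] | out [-3,3] | ==
  [32] u=2 | in [-3,3] | out [-3,3] | ==

Converged values:
  [0] [-3,3]
  [1] [-3,3]
  [2] [-3,3]
  [3] [-3,3]
  [4] [-3,3]

no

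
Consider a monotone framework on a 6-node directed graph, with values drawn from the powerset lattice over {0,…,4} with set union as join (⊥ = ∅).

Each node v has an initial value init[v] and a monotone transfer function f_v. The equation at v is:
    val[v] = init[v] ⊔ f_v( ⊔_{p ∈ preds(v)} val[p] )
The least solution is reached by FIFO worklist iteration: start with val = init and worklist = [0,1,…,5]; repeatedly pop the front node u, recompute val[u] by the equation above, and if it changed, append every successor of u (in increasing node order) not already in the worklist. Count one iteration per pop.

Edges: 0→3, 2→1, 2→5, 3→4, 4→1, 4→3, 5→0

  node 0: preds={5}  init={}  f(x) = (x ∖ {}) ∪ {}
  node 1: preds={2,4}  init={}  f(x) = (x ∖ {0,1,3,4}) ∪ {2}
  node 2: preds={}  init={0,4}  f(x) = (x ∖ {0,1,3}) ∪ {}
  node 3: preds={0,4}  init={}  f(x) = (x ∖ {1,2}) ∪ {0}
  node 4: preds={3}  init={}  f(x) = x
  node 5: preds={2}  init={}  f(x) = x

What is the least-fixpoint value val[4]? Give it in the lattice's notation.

Iteration log — 13 steps:
  step 1. node 0  ⊔preds={}  new={}  stable
  step 2. node 1  ⊔preds={0,4}  new={2}  old={}  +wl: 
  step 3. node 2  ⊔preds={}  new={0,4}  stable
  step 4. node 3  ⊔preds={}  new={0}  old={}  +wl: 
  step 5. node 4  ⊔preds={0}  new={0}  old={}  +wl: 1,3
  step 6. node 5  ⊔preds={0,4}  new={0,4}  old={}  +wl: 0
  step 7. node 1  ⊔preds={0,4}  new={2}  stable
  step 8. node 3  ⊔preds={0}  new={0}  stable
  step 9. node 0  ⊔preds={0,4}  new={0,4}  old={}  +wl: 3
  step 10. node 3  ⊔preds={0,4}  new={0,4}  old={0}  +wl: 4
  step 11. node 4  ⊔preds={0,4}  new={0,4}  old={0}  +wl: 1,3
  step 12. node 1  ⊔preds={0,4}  new={2}  stable
  step 13. node 3  ⊔preds={0,4}  new={0,4}  stable

Least fixpoint reached:
  node 0: {0,4}
  node 1: {2}
  node 2: {0,4}
  node 3: {0,4}
  node 4: {0,4}
  node 5: {0,4}

{0,4}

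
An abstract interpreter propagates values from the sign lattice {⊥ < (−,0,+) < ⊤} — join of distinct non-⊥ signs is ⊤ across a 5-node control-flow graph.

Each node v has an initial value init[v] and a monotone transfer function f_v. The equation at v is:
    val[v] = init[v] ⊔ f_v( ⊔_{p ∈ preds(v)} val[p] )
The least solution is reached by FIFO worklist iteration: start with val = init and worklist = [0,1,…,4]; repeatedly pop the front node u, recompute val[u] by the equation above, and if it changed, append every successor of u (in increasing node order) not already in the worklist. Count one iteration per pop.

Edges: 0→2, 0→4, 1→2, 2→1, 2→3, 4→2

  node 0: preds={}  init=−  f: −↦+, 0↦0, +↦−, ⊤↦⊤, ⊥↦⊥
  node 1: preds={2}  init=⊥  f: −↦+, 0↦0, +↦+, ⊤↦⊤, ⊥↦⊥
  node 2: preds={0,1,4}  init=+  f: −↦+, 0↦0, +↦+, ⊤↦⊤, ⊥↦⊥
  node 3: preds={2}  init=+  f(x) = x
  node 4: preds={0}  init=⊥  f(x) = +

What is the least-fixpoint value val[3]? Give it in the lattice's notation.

⊤

Iteration log — 7 steps:
  step 1. node 0  ⊔preds=⊥  new=−  stable
  step 2. node 1  ⊔preds=+  new=+  old=⊥  +wl: 
  step 3. node 2  ⊔preds=⊤  new=⊤  old=+  +wl: 1
  step 4. node 3  ⊔preds=⊤  new=⊤  old=+  +wl: 
  step 5. node 4  ⊔preds=−  new=+  old=⊥  +wl: 2
  step 6. node 1  ⊔preds=⊤  new=⊤  old=+  +wl: 
  step 7. node 2  ⊔preds=⊤  new=⊤  stable

Least fixpoint reached:
  node 0: −
  node 1: ⊤
  node 2: ⊤
  node 3: ⊤
  node 4: +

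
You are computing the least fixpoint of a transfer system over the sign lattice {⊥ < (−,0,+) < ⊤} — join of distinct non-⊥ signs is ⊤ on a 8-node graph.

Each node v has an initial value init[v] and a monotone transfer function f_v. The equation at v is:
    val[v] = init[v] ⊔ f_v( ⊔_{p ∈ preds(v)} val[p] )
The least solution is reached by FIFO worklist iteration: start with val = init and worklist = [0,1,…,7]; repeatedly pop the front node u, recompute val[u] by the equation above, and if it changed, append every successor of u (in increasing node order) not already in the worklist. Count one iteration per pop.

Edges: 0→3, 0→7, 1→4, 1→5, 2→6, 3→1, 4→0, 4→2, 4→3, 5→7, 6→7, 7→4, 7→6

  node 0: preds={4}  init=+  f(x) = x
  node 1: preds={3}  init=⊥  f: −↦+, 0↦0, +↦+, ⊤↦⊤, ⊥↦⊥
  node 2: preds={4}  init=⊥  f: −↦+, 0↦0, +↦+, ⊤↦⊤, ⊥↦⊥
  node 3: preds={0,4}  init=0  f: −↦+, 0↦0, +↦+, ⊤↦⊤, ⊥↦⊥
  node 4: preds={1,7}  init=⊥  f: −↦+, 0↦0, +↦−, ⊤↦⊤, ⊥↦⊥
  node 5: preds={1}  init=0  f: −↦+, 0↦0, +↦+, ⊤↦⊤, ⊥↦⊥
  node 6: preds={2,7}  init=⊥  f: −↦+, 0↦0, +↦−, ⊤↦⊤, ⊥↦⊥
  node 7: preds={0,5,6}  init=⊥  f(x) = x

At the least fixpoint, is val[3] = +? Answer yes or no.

Iteration log — 20 steps:
  step 1. node 0  ⊔preds=⊥  new=+  stable
  step 2. node 1  ⊔preds=0  new=0  old=⊥  +wl: 
  step 3. node 2  ⊔preds=⊥  new=⊥  stable
  step 4. node 3  ⊔preds=+  new=⊤  old=0  +wl: 1
  step 5. node 4  ⊔preds=0  new=0  old=⊥  +wl: 0,2,3
  step 6. node 5  ⊔preds=0  new=0  stable
  step 7. node 6  ⊔preds=⊥  new=⊥  stable
  step 8. node 7  ⊔preds=⊤  new=⊤  old=⊥  +wl: 4,6
  step 9. node 1  ⊔preds=⊤  new=⊤  old=0  +wl: 5
  step 10. node 0  ⊔preds=0  new=⊤  old=+  +wl: 7
  step 11. node 2  ⊔preds=0  new=0  old=⊥  +wl: 
  step 12. node 3  ⊔preds=⊤  new=⊤  stable
  step 13. node 4  ⊔preds=⊤  new=⊤  old=0  +wl: 0,2,3
  step 14. node 6  ⊔preds=⊤  new=⊤  old=⊥  +wl: 
  step 15. node 5  ⊔preds=⊤  new=⊤  old=0  +wl: 
  step 16. node 7  ⊔preds=⊤  new=⊤  stable
  step 17. node 0  ⊔preds=⊤  new=⊤  stable
  step 18. node 2  ⊔preds=⊤  new=⊤  old=0  +wl: 6
  step 19. node 3  ⊔preds=⊤  new=⊤  stable
  step 20. node 6  ⊔preds=⊤  new=⊤  stable

Least fixpoint reached:
  node 0: ⊤
  node 1: ⊤
  node 2: ⊤
  node 3: ⊤
  node 4: ⊤
  node 5: ⊤
  node 6: ⊤
  node 7: ⊤

no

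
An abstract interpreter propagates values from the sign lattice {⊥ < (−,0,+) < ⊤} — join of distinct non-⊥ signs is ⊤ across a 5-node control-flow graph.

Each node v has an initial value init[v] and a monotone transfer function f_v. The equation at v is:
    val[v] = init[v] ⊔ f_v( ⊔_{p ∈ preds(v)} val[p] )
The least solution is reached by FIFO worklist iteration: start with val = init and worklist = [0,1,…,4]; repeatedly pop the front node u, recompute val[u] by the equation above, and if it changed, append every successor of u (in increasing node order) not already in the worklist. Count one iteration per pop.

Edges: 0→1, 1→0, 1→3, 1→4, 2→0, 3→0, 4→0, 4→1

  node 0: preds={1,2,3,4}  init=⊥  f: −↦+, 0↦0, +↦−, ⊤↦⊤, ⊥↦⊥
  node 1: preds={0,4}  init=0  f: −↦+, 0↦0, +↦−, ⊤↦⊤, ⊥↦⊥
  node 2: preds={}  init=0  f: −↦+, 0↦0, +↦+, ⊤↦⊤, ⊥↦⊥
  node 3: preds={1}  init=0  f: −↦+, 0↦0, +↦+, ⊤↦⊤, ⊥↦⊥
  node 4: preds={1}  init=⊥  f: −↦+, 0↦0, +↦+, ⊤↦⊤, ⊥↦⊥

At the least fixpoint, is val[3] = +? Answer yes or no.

no

Worklist (7 pops):
  #1 pop 0: in=0 → 0 (was ⊥); enqueue []
  #2 pop 1: in=0 → 0 (no change)
  #3 pop 2: in=⊥ → 0 (no change)
  #4 pop 3: in=0 → 0 (no change)
  #5 pop 4: in=0 → 0 (was ⊥); enqueue [0,1]
  #6 pop 0: in=0 → 0 (no change)
  #7 pop 1: in=0 → 0 (no change)

Fixpoint:
  val[0] = 0
  val[1] = 0
  val[2] = 0
  val[3] = 0
  val[4] = 0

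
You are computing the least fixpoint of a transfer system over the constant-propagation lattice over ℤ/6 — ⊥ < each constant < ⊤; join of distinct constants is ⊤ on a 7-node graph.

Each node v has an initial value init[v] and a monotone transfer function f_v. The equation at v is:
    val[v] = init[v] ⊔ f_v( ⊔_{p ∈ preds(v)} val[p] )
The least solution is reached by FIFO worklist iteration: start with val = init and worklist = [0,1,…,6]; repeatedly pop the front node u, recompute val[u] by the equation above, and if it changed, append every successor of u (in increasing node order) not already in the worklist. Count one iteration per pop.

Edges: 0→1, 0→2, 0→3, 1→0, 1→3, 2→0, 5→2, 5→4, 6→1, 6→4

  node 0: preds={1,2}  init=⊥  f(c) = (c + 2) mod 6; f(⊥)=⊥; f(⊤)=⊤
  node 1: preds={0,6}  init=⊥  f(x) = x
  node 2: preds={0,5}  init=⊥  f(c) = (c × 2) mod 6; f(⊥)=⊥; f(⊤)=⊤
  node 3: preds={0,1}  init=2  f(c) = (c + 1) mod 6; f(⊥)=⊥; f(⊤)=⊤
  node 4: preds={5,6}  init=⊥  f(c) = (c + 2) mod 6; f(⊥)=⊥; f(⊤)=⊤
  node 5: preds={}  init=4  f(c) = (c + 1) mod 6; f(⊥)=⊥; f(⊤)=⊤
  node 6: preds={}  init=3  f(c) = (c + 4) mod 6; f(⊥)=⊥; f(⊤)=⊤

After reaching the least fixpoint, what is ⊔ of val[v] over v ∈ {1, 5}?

⊤

Worklist (12 pops):
  #1 pop 0: in=⊥ → ⊥ (no change)
  #2 pop 1: in=3 → 3 (was ⊥); enqueue [0]
  #3 pop 2: in=4 → 2 (was ⊥); enqueue []
  #4 pop 3: in=3 → ⊤ (was 2); enqueue []
  #5 pop 4: in=⊤ → ⊤ (was ⊥); enqueue []
  #6 pop 5: in=⊥ → 4 (no change)
  #7 pop 6: in=⊥ → 3 (no change)
  #8 pop 0: in=⊤ → ⊤ (was ⊥); enqueue [1,2,3]
  #9 pop 1: in=⊤ → ⊤ (was 3); enqueue [0]
  #10 pop 2: in=⊤ → ⊤ (was 2); enqueue []
  #11 pop 3: in=⊤ → ⊤ (no change)
  #12 pop 0: in=⊤ → ⊤ (no change)

Fixpoint:
  val[0] = ⊤
  val[1] = ⊤
  val[2] = ⊤
  val[3] = ⊤
  val[4] = ⊤
  val[5] = 4
  val[6] = 3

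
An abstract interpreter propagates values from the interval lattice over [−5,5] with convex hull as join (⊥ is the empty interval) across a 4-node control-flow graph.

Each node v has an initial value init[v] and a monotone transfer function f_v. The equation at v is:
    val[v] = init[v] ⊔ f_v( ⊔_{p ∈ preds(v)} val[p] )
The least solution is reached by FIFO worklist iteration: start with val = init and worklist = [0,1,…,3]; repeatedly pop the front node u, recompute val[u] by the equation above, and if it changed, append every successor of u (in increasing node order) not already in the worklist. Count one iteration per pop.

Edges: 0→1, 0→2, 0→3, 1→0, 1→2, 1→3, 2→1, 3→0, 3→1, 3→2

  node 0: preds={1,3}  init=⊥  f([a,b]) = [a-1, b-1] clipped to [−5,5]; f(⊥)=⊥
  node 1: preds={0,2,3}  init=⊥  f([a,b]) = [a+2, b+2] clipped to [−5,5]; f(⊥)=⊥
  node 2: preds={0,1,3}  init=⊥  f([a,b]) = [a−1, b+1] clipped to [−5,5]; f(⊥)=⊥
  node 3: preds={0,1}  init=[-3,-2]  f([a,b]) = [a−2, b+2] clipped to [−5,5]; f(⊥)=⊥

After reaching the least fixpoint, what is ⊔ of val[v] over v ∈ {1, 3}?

Iteration log — 13 steps:
  step 1. node 0  ⊔preds=[-3,-2]  new=[-4,-3]  old=⊥  +wl: 
  step 2. node 1  ⊔preds=[-4,-2]  new=[-2,0]  old=⊥  +wl: 0
  step 3. node 2  ⊔preds=[-4,0]  new=[-5,1]  old=⊥  +wl: 1
  step 4. node 3  ⊔preds=[-4,0]  new=[-5,2]  old=[-3,-2]  +wl: 2
  step 5. node 0  ⊔preds=[-5,2]  new=[-5,1]  old=[-4,-3]  +wl: 3
  step 6. node 1  ⊔preds=[-5,2]  new=[-3,4]  old=[-2,0]  +wl: 0
  step 7. node 2  ⊔preds=[-5,4]  new=[-5,5]  old=[-5,1]  +wl: 1
  step 8. node 3  ⊔preds=[-5,4]  new=[-5,5]  old=[-5,2]  +wl: 2
  step 9. node 0  ⊔preds=[-5,5]  new=[-5,4]  old=[-5,1]  +wl: 3
  step 10. node 1  ⊔preds=[-5,5]  new=[-3,5]  old=[-3,4]  +wl: 0
  step 11. node 2  ⊔preds=[-5,5]  new=[-5,5]  stable
  step 12. node 3  ⊔preds=[-5,5]  new=[-5,5]  stable
  step 13. node 0  ⊔preds=[-5,5]  new=[-5,4]  stable

Least fixpoint reached:
  node 0: [-5,4]
  node 1: [-3,5]
  node 2: [-5,5]
  node 3: [-5,5]

[-5,5]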